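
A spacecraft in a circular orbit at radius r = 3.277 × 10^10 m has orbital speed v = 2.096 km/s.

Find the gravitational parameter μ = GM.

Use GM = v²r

Convert to SI: v = 2.096 km/s = 2096 m/s.
For a circular orbit v² = GM/r, so GM = v² · r.
GM = (2096)² · 3.277e+10 m³/s² ≈ 1.44e+17 m³/s² = 1.44 × 10^17 m³/s².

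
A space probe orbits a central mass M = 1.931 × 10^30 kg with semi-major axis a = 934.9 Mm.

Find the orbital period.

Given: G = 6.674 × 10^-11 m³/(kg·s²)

Convert to SI: a = 934.9 Mm = 9.349e+08 m.
GM = G · M = 6.674e-11 · 1.931e+30 = 1.28875e+20 m³/s².
Kepler's third law: T = 2π √(a³ / GM).
Substituting a = 9.349e+08 m and GM = 1.28875e+20 m³/s²:
T = 2π √((9.349e+08)³ / 1.28875e+20) s
T ≈ 1.582e+04 s = 4.395 hours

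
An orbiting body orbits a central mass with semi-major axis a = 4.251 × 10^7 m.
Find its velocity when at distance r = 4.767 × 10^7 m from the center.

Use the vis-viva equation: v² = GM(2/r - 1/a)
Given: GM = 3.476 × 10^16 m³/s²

Vis-viva: v = √(GM · (2/r − 1/a)).
2/r − 1/a = 2/4.767e+07 − 1/4.251e+07 = 1.84312e-08 m⁻¹.
v = √(3.476e+16 · 1.84312e-08) m/s ≈ 2.531e+04 m/s = 25.31 km/s.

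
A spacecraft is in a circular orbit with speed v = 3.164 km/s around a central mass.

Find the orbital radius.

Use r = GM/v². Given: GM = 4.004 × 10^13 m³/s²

Convert to SI: v = 3.164 km/s = 3164 m/s.
For a circular orbit, v² = GM / r, so r = GM / v².
r = 4.004e+13 / (3164)² m ≈ 4e+06 m = 4 Mm.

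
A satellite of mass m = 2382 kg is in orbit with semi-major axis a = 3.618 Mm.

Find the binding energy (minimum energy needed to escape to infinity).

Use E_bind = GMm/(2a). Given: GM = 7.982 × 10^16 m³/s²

Convert to SI: a = 3.618 Mm = 3.618e+06 m.
Total orbital energy is E = −GMm/(2a); binding energy is E_bind = −E = GMm/(2a).
E_bind = 7.982e+16 · 2382 / (2 · 3.618e+06) J ≈ 2.628e+13 J = 26.28 TJ.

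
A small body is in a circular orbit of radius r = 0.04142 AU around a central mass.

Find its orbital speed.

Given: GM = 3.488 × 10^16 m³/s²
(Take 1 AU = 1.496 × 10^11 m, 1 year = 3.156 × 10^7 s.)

Convert to SI: r = 0.04142 AU = 6.19643e+09 m.
For a circular orbit, gravity supplies the centripetal force, so v = √(GM / r).
v = √(3.488e+16 / 6.19643e+09) m/s ≈ 2373 m/s = 0.5005 AU/year.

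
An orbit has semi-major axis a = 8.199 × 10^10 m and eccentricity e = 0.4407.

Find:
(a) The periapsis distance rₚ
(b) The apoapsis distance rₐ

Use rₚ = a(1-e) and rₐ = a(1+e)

(a) rₚ = a(1 − e) = 8.199e+10 · (1 − 0.4407) = 8.199e+10 · 0.5593 ≈ 4.586e+10 m = 4.586 × 10^10 m.
(b) rₐ = a(1 + e) = 8.199e+10 · (1 + 0.4407) = 8.199e+10 · 1.4407 ≈ 1.181e+11 m = 1.181 × 10^11 m.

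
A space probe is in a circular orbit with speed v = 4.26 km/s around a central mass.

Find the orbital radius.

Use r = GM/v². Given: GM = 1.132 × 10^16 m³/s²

Convert to SI: v = 4.26 km/s = 4260 m/s.
For a circular orbit, v² = GM / r, so r = GM / v².
r = 1.132e+16 / (4260)² m ≈ 6.238e+08 m = 6.238 × 10^8 m.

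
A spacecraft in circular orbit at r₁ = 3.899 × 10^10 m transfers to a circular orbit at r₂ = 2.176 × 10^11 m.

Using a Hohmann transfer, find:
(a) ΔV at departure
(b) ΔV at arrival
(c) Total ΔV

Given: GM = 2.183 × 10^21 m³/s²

Transfer semi-major axis: a_t = (r₁ + r₂)/2 = (3.899e+10 + 2.176e+11)/2 = 1.28295e+11 m.
Circular speeds: v₁ = √(GM/r₁) = 236619 m/s, v₂ = √(GM/r₂) = 100161 m/s.
Transfer speeds (vis-viva v² = GM(2/r − 1/a_t)): v₁ᵗ = 308159 m/s, v₂ᵗ = 55216.5 m/s.
(a) ΔV₁ = |v₁ᵗ − v₁| ≈ 7.154e+04 m/s = 71.54 km/s.
(b) ΔV₂ = |v₂ − v₂ᵗ| ≈ 4.494e+04 m/s = 44.94 km/s.
(c) ΔV_total = ΔV₁ + ΔV₂ ≈ 1.165e+05 m/s = 116.5 km/s.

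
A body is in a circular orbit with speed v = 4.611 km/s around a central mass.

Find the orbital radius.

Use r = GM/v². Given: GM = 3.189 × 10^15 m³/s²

Convert to SI: v = 4.611 km/s = 4611 m/s.
For a circular orbit, v² = GM / r, so r = GM / v².
r = 3.189e+15 / (4611)² m ≈ 1.5e+08 m = 150 Mm.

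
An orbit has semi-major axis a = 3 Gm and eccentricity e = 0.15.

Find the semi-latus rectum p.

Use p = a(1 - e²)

Convert to SI: a = 3 Gm = 3e+09 m.
p = a (1 − e²).
p = 3e+09 · (1 − (0.15)²) = 3e+09 · 0.9775 ≈ 2.932e+09 m = 2.933 Gm.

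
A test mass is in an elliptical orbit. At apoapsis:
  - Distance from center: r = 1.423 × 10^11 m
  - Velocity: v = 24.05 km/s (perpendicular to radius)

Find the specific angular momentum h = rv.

Convert to SI: v = 24.05 km/s = 24050 m/s.
With v perpendicular to r, h = r · v.
h = 1.423e+11 · 24050 m²/s ≈ 3.422e+15 m²/s.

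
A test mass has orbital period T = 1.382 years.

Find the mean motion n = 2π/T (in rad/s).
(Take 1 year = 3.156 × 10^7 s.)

Convert to SI: T = 1.382 years = 4.36159e+07 s.
n = 2π / T.
n = 2π / 4.36159e+07 s ≈ 1.441e-07 rad/s.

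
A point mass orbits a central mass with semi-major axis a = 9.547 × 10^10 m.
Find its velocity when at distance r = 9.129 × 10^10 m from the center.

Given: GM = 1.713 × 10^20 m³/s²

Vis-viva: v = √(GM · (2/r − 1/a)).
2/r − 1/a = 2/9.129e+10 − 1/9.547e+10 = 1.14337e-11 m⁻¹.
v = √(1.713e+20 · 1.14337e-11) m/s ≈ 4.426e+04 m/s = 44.26 km/s.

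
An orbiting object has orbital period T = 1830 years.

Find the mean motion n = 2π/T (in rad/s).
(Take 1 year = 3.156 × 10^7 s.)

Convert to SI: T = 1830 years = 5.77548e+10 s.
n = 2π / T.
n = 2π / 5.77548e+10 s ≈ 1.088e-10 rad/s.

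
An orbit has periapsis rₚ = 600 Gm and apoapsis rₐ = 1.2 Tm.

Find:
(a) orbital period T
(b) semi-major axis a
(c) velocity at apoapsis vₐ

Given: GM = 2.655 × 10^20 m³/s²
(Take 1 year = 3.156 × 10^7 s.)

Convert to SI: rₚ = 600 Gm = 6e+11 m; rₐ = 1.2 Tm = 1.2e+12 m.
(a) With a = (rₚ + rₐ)/2 = 9e+11 m, T = 2π √(a³/GM) = 2π √((9e+11)³/2.655e+20) s ≈ 3.292e+08 s
(b) a = (rₚ + rₐ)/2 = (6e+11 + 1.2e+12)/2 ≈ 9e+11 m
(c) With a = (rₚ + rₐ)/2 = 9e+11 m, vₐ = √(GM (2/rₐ − 1/a)) = √(2.655e+20 · (2/1.2e+12 − 1/9e+11)) m/s ≈ 1.214e+04 m/s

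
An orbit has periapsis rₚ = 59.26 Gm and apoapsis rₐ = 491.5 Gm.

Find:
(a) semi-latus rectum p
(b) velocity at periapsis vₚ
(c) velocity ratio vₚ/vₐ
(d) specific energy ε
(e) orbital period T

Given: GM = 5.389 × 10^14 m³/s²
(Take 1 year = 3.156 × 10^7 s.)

Convert to SI: rₚ = 59.26 Gm = 5.926e+10 m; rₐ = 491.5 Gm = 4.915e+11 m.
(a) From a = (rₚ + rₐ)/2 = 2.7538e+11 m and e = (rₐ − rₚ)/(rₐ + rₚ) = 0.784806, p = a(1 − e²) = 2.7538e+11 · (1 − (0.784806)²) ≈ 1.058e+11 m
(b) With a = (rₚ + rₐ)/2 = 2.7538e+11 m, vₚ = √(GM (2/rₚ − 1/a)) = √(5.389e+14 · (2/5.926e+10 − 1/2.7538e+11)) m/s ≈ 127.4 m/s
(c) Conservation of angular momentum (rₚvₚ = rₐvₐ) gives vₚ/vₐ = rₐ/rₚ = 4.915e+11/5.926e+10 ≈ 8.294
(d) With a = (rₚ + rₐ)/2 = 2.7538e+11 m, ε = −GM/(2a) = −5.389e+14/(2 · 2.7538e+11) J/kg ≈ -978.5 J/kg
(e) With a = (rₚ + rₐ)/2 = 2.7538e+11 m, T = 2π √(a³/GM) = 2π √((2.7538e+11)³/5.389e+14) s ≈ 3.911e+10 s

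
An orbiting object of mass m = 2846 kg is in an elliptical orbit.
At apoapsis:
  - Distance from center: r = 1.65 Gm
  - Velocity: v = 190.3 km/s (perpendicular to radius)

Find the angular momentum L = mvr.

Convert to SI: r = 1.65 Gm = 1.65e+09 m; v = 190.3 km/s = 190300 m/s.
Since v is perpendicular to r, L = m · v · r.
L = 2846 · 190300 · 1.65e+09 kg·m²/s ≈ 8.936e+17 kg·m²/s.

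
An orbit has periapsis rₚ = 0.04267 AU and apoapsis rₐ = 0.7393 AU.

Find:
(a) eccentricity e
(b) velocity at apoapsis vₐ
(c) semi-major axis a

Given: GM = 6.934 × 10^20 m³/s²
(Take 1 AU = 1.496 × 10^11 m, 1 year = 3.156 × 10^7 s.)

Convert to SI: rₚ = 0.04267 AU = 6.38343e+09 m; rₐ = 0.7393 AU = 1.10599e+11 m.
(a) e = (rₐ − rₚ)/(rₐ + rₚ) = (1.10599e+11 − 6.38343e+09)/(1.10599e+11 + 6.38343e+09) ≈ 0.8909
(b) With a = (rₚ + rₐ)/2 = 5.84914e+10 m, vₐ = √(GM (2/rₐ − 1/a)) = √(6.934e+20 · (2/1.10599e+11 − 1/5.84914e+10)) m/s ≈ 2.616e+04 m/s
(c) a = (rₚ + rₐ)/2 = (6.38343e+09 + 1.10599e+11)/2 ≈ 5.849e+10 m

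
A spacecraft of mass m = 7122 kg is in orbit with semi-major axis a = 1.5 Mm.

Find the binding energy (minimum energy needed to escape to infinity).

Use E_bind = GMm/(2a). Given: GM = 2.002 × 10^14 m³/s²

Convert to SI: a = 1.5 Mm = 1.5e+06 m.
Total orbital energy is E = −GMm/(2a); binding energy is E_bind = −E = GMm/(2a).
E_bind = 2.002e+14 · 7122 / (2 · 1.5e+06) J ≈ 4.753e+11 J = 475.3 GJ.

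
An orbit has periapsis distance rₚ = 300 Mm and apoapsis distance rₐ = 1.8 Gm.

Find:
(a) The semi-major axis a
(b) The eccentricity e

Convert to SI: rₚ = 300 Mm = 3e+08 m; rₐ = 1.8 Gm = 1.8e+09 m.
(a) a = (rₚ + rₐ) / 2 = (3e+08 + 1.8e+09) / 2 ≈ 1.05e+09 m = 1.05 Gm.
(b) e = (rₐ − rₚ) / (rₐ + rₚ) = (1.8e+09 − 3e+08) / (1.8e+09 + 3e+08) ≈ 0.7143.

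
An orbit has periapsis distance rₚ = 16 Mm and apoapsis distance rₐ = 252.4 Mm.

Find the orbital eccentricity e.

Convert to SI: rₚ = 16 Mm = 1.6e+07 m; rₐ = 252.4 Mm = 2.524e+08 m.
e = (rₐ − rₚ) / (rₐ + rₚ).
e = (2.524e+08 − 1.6e+07) / (2.524e+08 + 1.6e+07) = 2.364e+08 / 2.684e+08 ≈ 0.8808.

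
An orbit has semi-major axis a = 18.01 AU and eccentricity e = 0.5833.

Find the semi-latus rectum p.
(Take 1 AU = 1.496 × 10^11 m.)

Convert to SI: a = 18.01 AU = 2.6943e+12 m.
p = a (1 − e²).
p = 2.6943e+12 · (1 − (0.5833)²) = 2.6943e+12 · 0.659761 ≈ 1.778e+12 m = 11.88 AU.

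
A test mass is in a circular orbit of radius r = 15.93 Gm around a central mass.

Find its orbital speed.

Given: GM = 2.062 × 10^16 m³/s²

Convert to SI: r = 15.93 Gm = 1.593e+10 m.
For a circular orbit, gravity supplies the centripetal force, so v = √(GM / r).
v = √(2.062e+16 / 1.593e+10) m/s ≈ 1138 m/s = 1.138 km/s.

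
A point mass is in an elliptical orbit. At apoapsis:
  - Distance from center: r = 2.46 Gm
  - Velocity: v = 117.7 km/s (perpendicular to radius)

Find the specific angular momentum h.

Convert to SI: r = 2.46 Gm = 2.46e+09 m; v = 117.7 km/s = 117700 m/s.
With v perpendicular to r, h = r · v.
h = 2.46e+09 · 117700 m²/s ≈ 2.895e+14 m²/s.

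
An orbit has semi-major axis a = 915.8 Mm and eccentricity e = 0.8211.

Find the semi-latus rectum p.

Convert to SI: a = 915.8 Mm = 9.158e+08 m.
p = a (1 − e²).
p = 9.158e+08 · (1 − (0.8211)²) = 9.158e+08 · 0.325795 ≈ 2.984e+08 m = 298.4 Mm.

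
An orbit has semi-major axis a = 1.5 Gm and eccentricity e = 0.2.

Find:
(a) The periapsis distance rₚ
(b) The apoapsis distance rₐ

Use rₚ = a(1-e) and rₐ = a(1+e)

Convert to SI: a = 1.5 Gm = 1.5e+09 m.
(a) rₚ = a(1 − e) = 1.5e+09 · (1 − 0.2) = 1.5e+09 · 0.8 ≈ 1.2e+09 m = 1.2 Gm.
(b) rₐ = a(1 + e) = 1.5e+09 · (1 + 0.2) = 1.5e+09 · 1.2 ≈ 1.8e+09 m = 1.8 Gm.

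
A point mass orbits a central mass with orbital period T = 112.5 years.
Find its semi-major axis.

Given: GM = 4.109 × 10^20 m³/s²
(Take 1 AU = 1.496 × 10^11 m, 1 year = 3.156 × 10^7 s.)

Convert to SI: T = 112.5 years = 3.5505e+09 s.
Invert Kepler's third law: a = (GM · T² / (4π²))^(1/3).
Substituting T = 3.5505e+09 s and GM = 4.109e+20 m³/s²:
a = (4.109e+20 · (3.5505e+09)² / (4π²))^(1/3) m
a ≈ 5.081e+12 m = 33.97 AU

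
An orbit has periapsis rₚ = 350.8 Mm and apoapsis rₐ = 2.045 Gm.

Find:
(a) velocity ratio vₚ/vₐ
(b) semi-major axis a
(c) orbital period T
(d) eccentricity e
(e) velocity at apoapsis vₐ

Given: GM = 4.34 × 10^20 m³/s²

Convert to SI: rₚ = 350.8 Mm = 3.508e+08 m; rₐ = 2.045 Gm = 2.045e+09 m.
(a) Conservation of angular momentum (rₚvₚ = rₐvₐ) gives vₚ/vₐ = rₐ/rₚ = 2.045e+09/3.508e+08 ≈ 5.83
(b) a = (rₚ + rₐ)/2 = (3.508e+08 + 2.045e+09)/2 ≈ 1.198e+09 m
(c) With a = (rₚ + rₐ)/2 = 1.1979e+09 m, T = 2π √(a³/GM) = 2π √((1.1979e+09)³/4.34e+20) s ≈ 1.25e+04 s
(d) e = (rₐ − rₚ)/(rₐ + rₚ) = (2.045e+09 − 3.508e+08)/(2.045e+09 + 3.508e+08) ≈ 0.7072
(e) With a = (rₚ + rₐ)/2 = 1.1979e+09 m, vₐ = √(GM (2/rₐ − 1/a)) = √(4.34e+20 · (2/2.045e+09 − 1/1.1979e+09)) m/s ≈ 2.493e+05 m/s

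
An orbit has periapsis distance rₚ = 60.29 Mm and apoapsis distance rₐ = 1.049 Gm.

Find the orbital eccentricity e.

Convert to SI: rₚ = 60.29 Mm = 6.029e+07 m; rₐ = 1.049 Gm = 1.049e+09 m.
e = (rₐ − rₚ) / (rₐ + rₚ).
e = (1.049e+09 − 6.029e+07) / (1.049e+09 + 6.029e+07) = 9.8871e+08 / 1.10929e+09 ≈ 0.8913.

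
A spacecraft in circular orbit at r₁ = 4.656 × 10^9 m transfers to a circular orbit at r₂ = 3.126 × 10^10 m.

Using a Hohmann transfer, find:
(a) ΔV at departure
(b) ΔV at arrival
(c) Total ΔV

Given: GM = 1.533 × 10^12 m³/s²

Transfer semi-major axis: a_t = (r₁ + r₂)/2 = (4.656e+09 + 3.126e+10)/2 = 1.7958e+10 m.
Circular speeds: v₁ = √(GM/r₁) = 18.1453 m/s, v₂ = √(GM/r₂) = 7.00288 m/s.
Transfer speeds (vis-viva v² = GM(2/r − 1/a_t)): v₁ᵗ = 23.9403 m/s, v₂ᵗ = 3.56578 m/s.
(a) ΔV₁ = |v₁ᵗ − v₁| ≈ 5.795 m/s = 5.795 m/s.
(b) ΔV₂ = |v₂ − v₂ᵗ| ≈ 3.437 m/s = 3.437 m/s.
(c) ΔV_total = ΔV₁ + ΔV₂ ≈ 9.232 m/s = 9.232 m/s.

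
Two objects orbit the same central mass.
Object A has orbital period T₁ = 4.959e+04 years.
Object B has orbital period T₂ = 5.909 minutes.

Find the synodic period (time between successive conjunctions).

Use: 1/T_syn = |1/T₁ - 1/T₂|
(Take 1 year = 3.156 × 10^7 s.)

Convert to SI: T₁ = 4.959e+04 years = 1.56506e+12 s; T₂ = 5.909 minutes = 354.54 s.
T_syn = |T₁ · T₂ / (T₁ − T₂)|.
T_syn = |1.56506e+12 · 354.54 / (1.56506e+12 − 354.54)| s ≈ 354.5 s = 5.909 minutes.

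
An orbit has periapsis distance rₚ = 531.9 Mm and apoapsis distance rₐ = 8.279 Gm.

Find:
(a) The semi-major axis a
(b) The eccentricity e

Convert to SI: rₚ = 531.9 Mm = 5.319e+08 m; rₐ = 8.279 Gm = 8.279e+09 m.
(a) a = (rₚ + rₐ) / 2 = (5.319e+08 + 8.279e+09) / 2 ≈ 4.405e+09 m = 4.405 Gm.
(b) e = (rₐ − rₚ) / (rₐ + rₚ) = (8.279e+09 − 5.319e+08) / (8.279e+09 + 5.319e+08) ≈ 0.8793.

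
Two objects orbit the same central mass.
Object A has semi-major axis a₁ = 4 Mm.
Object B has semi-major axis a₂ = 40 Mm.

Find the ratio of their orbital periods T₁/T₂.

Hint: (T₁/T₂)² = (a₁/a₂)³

Convert to SI: a₁ = 4 Mm = 4e+06 m; a₂ = 40 Mm = 4e+07 m.
From Kepler's third law, (T₁/T₂)² = (a₁/a₂)³, so T₁/T₂ = (a₁/a₂)^(3/2).
a₁/a₂ = 4e+06 / 4e+07 = 0.1.
T₁/T₂ = (0.1)^(3/2) ≈ 0.03162.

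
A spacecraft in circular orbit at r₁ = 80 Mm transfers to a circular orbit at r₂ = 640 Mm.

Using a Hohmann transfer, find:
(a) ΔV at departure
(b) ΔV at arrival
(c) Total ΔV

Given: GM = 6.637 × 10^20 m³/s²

Convert to SI: r₁ = 80 Mm = 8e+07 m; r₂ = 640 Mm = 6.4e+08 m.
Transfer semi-major axis: a_t = (r₁ + r₂)/2 = (8e+07 + 6.4e+08)/2 = 3.6e+08 m.
Circular speeds: v₁ = √(GM/r₁) = 2.88032e+06 m/s, v₂ = √(GM/r₂) = 1.01835e+06 m/s.
Transfer speeds (vis-viva v² = GM(2/r − 1/a_t)): v₁ᵗ = 3.84043e+06 m/s, v₂ᵗ = 480054 m/s.
(a) ΔV₁ = |v₁ᵗ − v₁| ≈ 9.601e+05 m/s = 960.1 km/s.
(b) ΔV₂ = |v₂ − v₂ᵗ| ≈ 5.383e+05 m/s = 538.3 km/s.
(c) ΔV_total = ΔV₁ + ΔV₂ ≈ 1.498e+06 m/s = 1498 km/s.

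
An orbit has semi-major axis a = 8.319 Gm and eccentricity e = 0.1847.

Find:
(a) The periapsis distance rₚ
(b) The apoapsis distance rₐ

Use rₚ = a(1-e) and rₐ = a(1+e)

Convert to SI: a = 8.319 Gm = 8.319e+09 m.
(a) rₚ = a(1 − e) = 8.319e+09 · (1 − 0.1847) = 8.319e+09 · 0.8153 ≈ 6.782e+09 m = 6.782 Gm.
(b) rₐ = a(1 + e) = 8.319e+09 · (1 + 0.1847) = 8.319e+09 · 1.1847 ≈ 9.856e+09 m = 9.856 Gm.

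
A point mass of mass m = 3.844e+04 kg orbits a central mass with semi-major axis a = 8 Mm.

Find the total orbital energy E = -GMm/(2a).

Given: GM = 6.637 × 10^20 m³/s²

Convert to SI: a = 8 Mm = 8e+06 m.
E = −GMm / (2a).
E = −6.637e+20 · 3.844e+04 / (2 · 8e+06) J ≈ -1.595e+18 J = -1.595 EJ.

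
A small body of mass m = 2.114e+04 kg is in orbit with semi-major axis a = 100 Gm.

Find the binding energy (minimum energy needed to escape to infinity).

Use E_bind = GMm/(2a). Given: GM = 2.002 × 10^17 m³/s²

Convert to SI: a = 100 Gm = 1e+11 m.
Total orbital energy is E = −GMm/(2a); binding energy is E_bind = −E = GMm/(2a).
E_bind = 2.002e+17 · 2.114e+04 / (2 · 1e+11) J ≈ 2.116e+10 J = 21.16 GJ.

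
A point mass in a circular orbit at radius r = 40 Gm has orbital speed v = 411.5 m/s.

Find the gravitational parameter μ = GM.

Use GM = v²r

Convert to SI: r = 40 Gm = 4e+10 m.
For a circular orbit v² = GM/r, so GM = v² · r.
GM = (411.5)² · 4e+10 m³/s² ≈ 6.773e+15 m³/s² = 6.773 × 10^15 m³/s².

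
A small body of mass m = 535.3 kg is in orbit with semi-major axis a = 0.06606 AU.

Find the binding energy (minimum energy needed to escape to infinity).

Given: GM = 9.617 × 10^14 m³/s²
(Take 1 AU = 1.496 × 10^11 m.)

Convert to SI: a = 0.06606 AU = 9.88258e+09 m.
Total orbital energy is E = −GMm/(2a); binding energy is E_bind = −E = GMm/(2a).
E_bind = 9.617e+14 · 535.3 / (2 · 9.88258e+09) J ≈ 2.605e+07 J = 26.05 MJ.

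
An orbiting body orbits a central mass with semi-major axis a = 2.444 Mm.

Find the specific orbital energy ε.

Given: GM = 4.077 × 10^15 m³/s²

Convert to SI: a = 2.444 Mm = 2.444e+06 m.
ε = −GM / (2a).
ε = −4.077e+15 / (2 · 2.444e+06) J/kg ≈ -8.341e+08 J/kg = -834.1 MJ/kg.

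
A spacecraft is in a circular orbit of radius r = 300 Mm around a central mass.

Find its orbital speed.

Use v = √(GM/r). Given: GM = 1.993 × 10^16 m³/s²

Convert to SI: r = 300 Mm = 3e+08 m.
For a circular orbit, gravity supplies the centripetal force, so v = √(GM / r).
v = √(1.993e+16 / 3e+08) m/s ≈ 8151 m/s = 8.151 km/s.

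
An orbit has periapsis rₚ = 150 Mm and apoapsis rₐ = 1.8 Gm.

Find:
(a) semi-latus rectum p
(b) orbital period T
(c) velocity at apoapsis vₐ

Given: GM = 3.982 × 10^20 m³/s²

Convert to SI: rₚ = 150 Mm = 1.5e+08 m; rₐ = 1.8 Gm = 1.8e+09 m.
(a) From a = (rₚ + rₐ)/2 = 9.75e+08 m and e = (rₐ − rₚ)/(rₐ + rₚ) = 0.846154, p = a(1 − e²) = 9.75e+08 · (1 − (0.846154)²) ≈ 2.769e+08 m
(b) With a = (rₚ + rₐ)/2 = 9.75e+08 m, T = 2π √(a³/GM) = 2π √((9.75e+08)³/3.982e+20) s ≈ 9586 s
(c) With a = (rₚ + rₐ)/2 = 9.75e+08 m, vₐ = √(GM (2/rₐ − 1/a)) = √(3.982e+20 · (2/1.8e+09 − 1/9.75e+08)) m/s ≈ 1.845e+05 m/s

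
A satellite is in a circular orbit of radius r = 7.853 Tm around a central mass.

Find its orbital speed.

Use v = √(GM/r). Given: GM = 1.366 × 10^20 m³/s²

Convert to SI: r = 7.853 Tm = 7.853e+12 m.
For a circular orbit, gravity supplies the centripetal force, so v = √(GM / r).
v = √(1.366e+20 / 7.853e+12) m/s ≈ 4171 m/s = 4.171 km/s.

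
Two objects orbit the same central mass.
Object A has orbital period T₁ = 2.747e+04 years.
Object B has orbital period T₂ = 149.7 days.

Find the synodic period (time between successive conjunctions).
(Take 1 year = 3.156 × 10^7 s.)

Convert to SI: T₁ = 2.747e+04 years = 8.66953e+11 s; T₂ = 149.7 days = 1.29341e+07 s.
T_syn = |T₁ · T₂ / (T₁ − T₂)|.
T_syn = |8.66953e+11 · 1.29341e+07 / (8.66953e+11 − 1.29341e+07)| s ≈ 1.293e+07 s = 149.7 days.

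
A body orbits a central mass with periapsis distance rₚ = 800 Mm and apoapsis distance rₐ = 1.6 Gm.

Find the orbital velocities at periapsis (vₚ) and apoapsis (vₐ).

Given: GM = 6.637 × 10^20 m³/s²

Convert to SI: rₚ = 800 Mm = 8e+08 m; rₐ = 1.6 Gm = 1.6e+09 m.
Use the vis-viva equation v² = GM(2/r − 1/a) with a = (rₚ + rₐ)/2 = (8e+08 + 1.6e+09)/2 = 1.2e+09 m.
vₚ = √(GM · (2/rₚ − 1/a)) = √(6.637e+20 · (2/8e+08 − 1/1.2e+09)) m/s ≈ 1.052e+06 m/s = 1052 km/s.
vₐ = √(GM · (2/rₐ − 1/a)) = √(6.637e+20 · (2/1.6e+09 − 1/1.2e+09)) m/s ≈ 5.259e+05 m/s = 525.9 km/s.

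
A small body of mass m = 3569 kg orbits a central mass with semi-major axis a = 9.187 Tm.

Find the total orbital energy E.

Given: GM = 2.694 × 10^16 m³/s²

Convert to SI: a = 9.187 Tm = 9.187e+12 m.
E = −GMm / (2a).
E = −2.694e+16 · 3569 / (2 · 9.187e+12) J ≈ -5.233e+06 J = -5.233 MJ.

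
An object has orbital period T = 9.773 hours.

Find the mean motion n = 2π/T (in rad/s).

Convert to SI: T = 9.773 hours = 35182.8 s.
n = 2π / T.
n = 2π / 35182.8 s ≈ 0.0001786 rad/s.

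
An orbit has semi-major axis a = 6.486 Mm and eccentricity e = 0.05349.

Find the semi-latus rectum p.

Convert to SI: a = 6.486 Mm = 6.486e+06 m.
p = a (1 − e²).
p = 6.486e+06 · (1 − (0.05349)²) = 6.486e+06 · 0.997139 ≈ 6.467e+06 m = 6.467 Mm.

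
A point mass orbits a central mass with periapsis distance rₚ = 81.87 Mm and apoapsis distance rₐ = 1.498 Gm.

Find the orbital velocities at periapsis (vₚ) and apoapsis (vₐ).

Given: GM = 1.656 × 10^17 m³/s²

Convert to SI: rₚ = 81.87 Mm = 8.187e+07 m; rₐ = 1.498 Gm = 1.498e+09 m.
Use the vis-viva equation v² = GM(2/r − 1/a) with a = (rₚ + rₐ)/2 = (8.187e+07 + 1.498e+09)/2 = 7.89935e+08 m.
vₚ = √(GM · (2/rₚ − 1/a)) = √(1.656e+17 · (2/8.187e+07 − 1/7.89935e+08)) m/s ≈ 6.193e+04 m/s = 61.93 km/s.
vₐ = √(GM · (2/rₐ − 1/a)) = √(1.656e+17 · (2/1.498e+09 − 1/7.89935e+08)) m/s ≈ 3385 m/s = 3.385 km/s.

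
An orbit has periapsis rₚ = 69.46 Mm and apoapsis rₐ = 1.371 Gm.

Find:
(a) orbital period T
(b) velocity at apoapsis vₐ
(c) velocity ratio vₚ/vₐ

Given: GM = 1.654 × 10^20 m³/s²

Convert to SI: rₚ = 69.46 Mm = 6.946e+07 m; rₐ = 1.371 Gm = 1.371e+09 m.
(a) With a = (rₚ + rₐ)/2 = 7.2023e+08 m, T = 2π √(a³/GM) = 2π √((7.2023e+08)³/1.654e+20) s ≈ 9443 s
(b) With a = (rₚ + rₐ)/2 = 7.2023e+08 m, vₐ = √(GM (2/rₐ − 1/a)) = √(1.654e+20 · (2/1.371e+09 − 1/7.2023e+08)) m/s ≈ 1.079e+05 m/s
(c) Conservation of angular momentum (rₚvₚ = rₐvₐ) gives vₚ/vₐ = rₐ/rₚ = 1.371e+09/6.946e+07 ≈ 19.74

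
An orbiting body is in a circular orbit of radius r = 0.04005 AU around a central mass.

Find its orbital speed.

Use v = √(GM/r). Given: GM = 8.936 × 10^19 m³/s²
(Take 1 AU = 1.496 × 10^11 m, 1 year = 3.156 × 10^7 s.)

Convert to SI: r = 0.04005 AU = 5.99148e+09 m.
For a circular orbit, gravity supplies the centripetal force, so v = √(GM / r).
v = √(8.936e+19 / 5.99148e+09) m/s ≈ 1.221e+05 m/s = 25.76 AU/year.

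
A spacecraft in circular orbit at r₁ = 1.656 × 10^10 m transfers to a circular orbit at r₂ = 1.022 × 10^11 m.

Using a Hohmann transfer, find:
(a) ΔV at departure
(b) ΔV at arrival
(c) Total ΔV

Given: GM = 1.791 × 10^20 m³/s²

Transfer semi-major axis: a_t = (r₁ + r₂)/2 = (1.656e+10 + 1.022e+11)/2 = 5.938e+10 m.
Circular speeds: v₁ = √(GM/r₁) = 103996 m/s, v₂ = √(GM/r₂) = 41862.2 m/s.
Transfer speeds (vis-viva v² = GM(2/r − 1/a_t)): v₁ᵗ = 136434 m/s, v₂ᵗ = 22107.1 m/s.
(a) ΔV₁ = |v₁ᵗ − v₁| ≈ 3.244e+04 m/s = 32.44 km/s.
(b) ΔV₂ = |v₂ − v₂ᵗ| ≈ 1.976e+04 m/s = 19.76 km/s.
(c) ΔV_total = ΔV₁ + ΔV₂ ≈ 5.219e+04 m/s = 52.19 km/s.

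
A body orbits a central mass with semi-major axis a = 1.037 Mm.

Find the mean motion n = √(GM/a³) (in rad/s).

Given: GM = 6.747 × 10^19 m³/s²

Convert to SI: a = 1.037 Mm = 1.037e+06 m.
n = √(GM / a³).
n = √(6.747e+19 / (1.037e+06)³) rad/s ≈ 7.778 rad/s.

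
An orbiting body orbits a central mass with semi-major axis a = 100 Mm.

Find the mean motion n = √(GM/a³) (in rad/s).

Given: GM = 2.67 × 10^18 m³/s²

Convert to SI: a = 100 Mm = 1e+08 m.
n = √(GM / a³).
n = √(2.67e+18 / (1e+08)³) rad/s ≈ 0.001634 rad/s.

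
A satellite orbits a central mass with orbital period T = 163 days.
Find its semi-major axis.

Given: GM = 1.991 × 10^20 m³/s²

Convert to SI: T = 163 days = 1.40832e+07 s.
Invert Kepler's third law: a = (GM · T² / (4π²))^(1/3).
Substituting T = 1.40832e+07 s and GM = 1.991e+20 m³/s²:
a = (1.991e+20 · (1.40832e+07)² / (4π²))^(1/3) m
a ≈ 1e+11 m = 100 Gm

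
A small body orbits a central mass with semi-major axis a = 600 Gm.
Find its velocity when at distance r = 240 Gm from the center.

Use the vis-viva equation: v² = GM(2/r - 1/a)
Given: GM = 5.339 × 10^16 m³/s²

Convert to SI: a = 600 Gm = 6e+11 m; r = 240 Gm = 2.4e+11 m.
Vis-viva: v = √(GM · (2/r − 1/a)).
2/r − 1/a = 2/2.4e+11 − 1/6e+11 = 6.66667e-12 m⁻¹.
v = √(5.339e+16 · 6.66667e-12) m/s ≈ 596.6 m/s = 596.6 m/s.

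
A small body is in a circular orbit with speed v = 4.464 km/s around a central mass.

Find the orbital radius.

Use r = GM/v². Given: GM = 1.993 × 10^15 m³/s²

Convert to SI: v = 4.464 km/s = 4464 m/s.
For a circular orbit, v² = GM / r, so r = GM / v².
r = 1.993e+15 / (4464)² m ≈ 1e+08 m = 100 Mm.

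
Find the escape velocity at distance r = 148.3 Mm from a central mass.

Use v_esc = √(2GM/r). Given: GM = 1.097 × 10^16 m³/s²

Convert to SI: r = 148.3 Mm = 1.483e+08 m.
Escape velocity comes from setting total energy to zero: ½v² − GM/r = 0 ⇒ v_esc = √(2GM / r).
v_esc = √(2 · 1.097e+16 / 1.483e+08) m/s ≈ 1.216e+04 m/s = 12.16 km/s.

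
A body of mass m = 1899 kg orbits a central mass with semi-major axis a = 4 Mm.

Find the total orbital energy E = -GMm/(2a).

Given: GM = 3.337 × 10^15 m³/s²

Convert to SI: a = 4 Mm = 4e+06 m.
E = −GMm / (2a).
E = −3.337e+15 · 1899 / (2 · 4e+06) J ≈ -7.921e+11 J = -792.1 GJ.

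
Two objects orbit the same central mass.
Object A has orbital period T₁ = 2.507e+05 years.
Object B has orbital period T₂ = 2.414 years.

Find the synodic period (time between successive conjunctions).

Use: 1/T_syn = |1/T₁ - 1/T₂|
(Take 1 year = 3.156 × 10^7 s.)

Convert to SI: T₁ = 2.507e+05 years = 7.91209e+12 s; T₂ = 2.414 years = 7.61858e+07 s.
T_syn = |T₁ · T₂ / (T₁ − T₂)|.
T_syn = |7.91209e+12 · 7.61858e+07 / (7.91209e+12 − 7.61858e+07)| s ≈ 7.619e+07 s = 2.414 years.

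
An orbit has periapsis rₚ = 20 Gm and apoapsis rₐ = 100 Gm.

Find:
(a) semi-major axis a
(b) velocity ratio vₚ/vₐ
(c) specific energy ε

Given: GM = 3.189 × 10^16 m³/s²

Convert to SI: rₚ = 20 Gm = 2e+10 m; rₐ = 100 Gm = 1e+11 m.
(a) a = (rₚ + rₐ)/2 = (2e+10 + 1e+11)/2 ≈ 6e+10 m
(b) Conservation of angular momentum (rₚvₚ = rₐvₐ) gives vₚ/vₐ = rₐ/rₚ = 1e+11/2e+10 ≈ 5
(c) With a = (rₚ + rₐ)/2 = 6e+10 m, ε = −GM/(2a) = −3.189e+16/(2 · 6e+10) J/kg ≈ -2.658e+05 J/kg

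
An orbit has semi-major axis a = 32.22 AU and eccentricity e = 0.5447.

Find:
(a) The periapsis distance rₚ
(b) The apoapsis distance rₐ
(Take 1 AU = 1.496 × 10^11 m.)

Convert to SI: a = 32.22 AU = 4.82011e+12 m.
(a) rₚ = a(1 − e) = 4.82011e+12 · (1 − 0.5447) = 4.82011e+12 · 0.4553 ≈ 2.195e+12 m = 14.67 AU.
(b) rₐ = a(1 + e) = 4.82011e+12 · (1 + 0.5447) = 4.82011e+12 · 1.5447 ≈ 7.446e+12 m = 49.77 AU.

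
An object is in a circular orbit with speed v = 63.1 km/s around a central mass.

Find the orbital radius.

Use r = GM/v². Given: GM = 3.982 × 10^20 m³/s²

Convert to SI: v = 63.1 km/s = 63100 m/s.
For a circular orbit, v² = GM / r, so r = GM / v².
r = 3.982e+20 / (63100)² m ≈ 1e+11 m = 100 Gm.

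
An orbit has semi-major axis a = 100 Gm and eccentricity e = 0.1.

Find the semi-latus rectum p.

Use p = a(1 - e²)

Convert to SI: a = 100 Gm = 1e+11 m.
p = a (1 − e²).
p = 1e+11 · (1 − (0.1)²) = 1e+11 · 0.99 ≈ 9.9e+10 m = 99 Gm.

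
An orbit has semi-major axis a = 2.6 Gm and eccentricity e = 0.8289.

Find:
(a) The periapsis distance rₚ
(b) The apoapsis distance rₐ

Convert to SI: a = 2.6 Gm = 2.6e+09 m.
(a) rₚ = a(1 − e) = 2.6e+09 · (1 − 0.8289) = 2.6e+09 · 0.1711 ≈ 4.449e+08 m = 444.9 Mm.
(b) rₐ = a(1 + e) = 2.6e+09 · (1 + 0.8289) = 2.6e+09 · 1.8289 ≈ 4.755e+09 m = 4.755 Gm.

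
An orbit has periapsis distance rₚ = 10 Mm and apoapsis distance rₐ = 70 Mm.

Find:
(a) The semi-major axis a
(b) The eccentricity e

Convert to SI: rₚ = 10 Mm = 1e+07 m; rₐ = 70 Mm = 7e+07 m.
(a) a = (rₚ + rₐ) / 2 = (1e+07 + 7e+07) / 2 ≈ 4e+07 m = 40 Mm.
(b) e = (rₐ − rₚ) / (rₐ + rₚ) = (7e+07 − 1e+07) / (7e+07 + 1e+07) ≈ 0.75.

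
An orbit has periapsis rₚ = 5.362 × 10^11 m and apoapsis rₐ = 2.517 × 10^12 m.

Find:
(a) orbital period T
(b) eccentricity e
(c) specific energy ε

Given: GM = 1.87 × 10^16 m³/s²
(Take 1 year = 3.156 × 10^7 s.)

(a) With a = (rₚ + rₐ)/2 = 1.5266e+12 m, T = 2π √(a³/GM) = 2π √((1.5266e+12)³/1.87e+16) s ≈ 8.667e+10 s
(b) e = (rₐ − rₚ)/(rₐ + rₚ) = (2.517e+12 − 5.362e+11)/(2.517e+12 + 5.362e+11) ≈ 0.6488
(c) With a = (rₚ + rₐ)/2 = 1.5266e+12 m, ε = −GM/(2a) = −1.87e+16/(2 · 1.5266e+12) J/kg ≈ -6125 J/kg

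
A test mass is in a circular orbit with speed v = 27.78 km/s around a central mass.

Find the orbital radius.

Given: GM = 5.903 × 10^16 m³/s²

Convert to SI: v = 27.78 km/s = 27780 m/s.
For a circular orbit, v² = GM / r, so r = GM / v².
r = 5.903e+16 / (27780)² m ≈ 7.649e+07 m = 76.49 Mm.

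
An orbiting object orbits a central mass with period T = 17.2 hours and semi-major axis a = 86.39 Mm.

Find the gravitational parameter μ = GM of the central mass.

Convert to SI: T = 17.2 hours = 61920 s; a = 86.39 Mm = 8.639e+07 m.
GM = 4π² · a³ / T².
GM = 4π² · (8.639e+07)³ / (61920)² m³/s² ≈ 6.639e+15 m³/s² = 6.639 × 10^15 m³/s².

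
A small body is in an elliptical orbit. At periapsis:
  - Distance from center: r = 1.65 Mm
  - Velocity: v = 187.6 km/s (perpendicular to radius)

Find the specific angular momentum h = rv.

Convert to SI: r = 1.65 Mm = 1.65e+06 m; v = 187.6 km/s = 187600 m/s.
With v perpendicular to r, h = r · v.
h = 1.65e+06 · 187600 m²/s ≈ 3.095e+11 m²/s.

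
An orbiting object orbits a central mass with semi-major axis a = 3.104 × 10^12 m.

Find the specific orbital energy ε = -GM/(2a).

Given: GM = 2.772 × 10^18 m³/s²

ε = −GM / (2a).
ε = −2.772e+18 / (2 · 3.104e+12) J/kg ≈ -4.465e+05 J/kg = -446.5 kJ/kg.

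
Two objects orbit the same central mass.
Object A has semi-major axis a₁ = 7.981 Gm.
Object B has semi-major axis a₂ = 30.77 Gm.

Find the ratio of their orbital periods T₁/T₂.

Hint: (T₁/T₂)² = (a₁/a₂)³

Convert to SI: a₁ = 7.981 Gm = 7.981e+09 m; a₂ = 30.77 Gm = 3.077e+10 m.
From Kepler's third law, (T₁/T₂)² = (a₁/a₂)³, so T₁/T₂ = (a₁/a₂)^(3/2).
a₁/a₂ = 7.981e+09 / 3.077e+10 = 0.259376.
T₁/T₂ = (0.259376)^(3/2) ≈ 0.1321.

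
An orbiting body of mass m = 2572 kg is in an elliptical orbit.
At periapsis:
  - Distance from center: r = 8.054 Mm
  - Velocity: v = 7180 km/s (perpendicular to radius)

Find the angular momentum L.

Convert to SI: r = 8.054 Mm = 8.054e+06 m; v = 7180 km/s = 7.18e+06 m/s.
Since v is perpendicular to r, L = m · v · r.
L = 2572 · 7.18e+06 · 8.054e+06 kg·m²/s ≈ 1.487e+17 kg·m²/s.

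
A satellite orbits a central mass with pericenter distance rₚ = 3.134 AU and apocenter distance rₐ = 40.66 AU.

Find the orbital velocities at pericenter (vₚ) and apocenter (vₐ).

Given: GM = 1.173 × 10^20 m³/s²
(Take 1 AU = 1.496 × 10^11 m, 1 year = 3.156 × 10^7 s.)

Convert to SI: rₚ = 3.134 AU = 4.68846e+11 m; rₐ = 40.66 AU = 6.08274e+12 m.
Use the vis-viva equation v² = GM(2/r − 1/a) with a = (rₚ + rₐ)/2 = (4.68846e+11 + 6.08274e+12)/2 = 3.27579e+12 m.
vₚ = √(GM · (2/rₚ − 1/a)) = √(1.173e+20 · (2/4.68846e+11 − 1/3.27579e+12)) m/s ≈ 2.155e+04 m/s = 4.547 AU/year.
vₐ = √(GM · (2/rₐ − 1/a)) = √(1.173e+20 · (2/6.08274e+12 − 1/3.27579e+12)) m/s ≈ 1661 m/s = 0.3505 AU/year.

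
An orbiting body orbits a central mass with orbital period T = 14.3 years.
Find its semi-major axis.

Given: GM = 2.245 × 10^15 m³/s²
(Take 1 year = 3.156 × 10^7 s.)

Convert to SI: T = 14.3 years = 4.51308e+08 s.
Invert Kepler's third law: a = (GM · T² / (4π²))^(1/3).
Substituting T = 4.51308e+08 s and GM = 2.245e+15 m³/s²:
a = (2.245e+15 · (4.51308e+08)² / (4π²))^(1/3) m
a ≈ 2.263e+10 m = 22.63 Gm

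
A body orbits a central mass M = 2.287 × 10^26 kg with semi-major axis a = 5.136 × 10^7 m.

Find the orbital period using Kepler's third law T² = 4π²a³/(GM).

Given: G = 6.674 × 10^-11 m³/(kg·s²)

GM = G · M = 6.674e-11 · 2.287e+26 = 1.52634e+16 m³/s².
Kepler's third law: T = 2π √(a³ / GM).
Substituting a = 5.136e+07 m and GM = 1.52634e+16 m³/s²:
T = 2π √((5.136e+07)³ / 1.52634e+16) s
T ≈ 1.872e+04 s = 5.2 hours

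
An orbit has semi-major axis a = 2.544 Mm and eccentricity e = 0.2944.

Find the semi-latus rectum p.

Convert to SI: a = 2.544 Mm = 2.544e+06 m.
p = a (1 − e²).
p = 2.544e+06 · (1 − (0.2944)²) = 2.544e+06 · 0.913329 ≈ 2.324e+06 m = 2.324 Mm.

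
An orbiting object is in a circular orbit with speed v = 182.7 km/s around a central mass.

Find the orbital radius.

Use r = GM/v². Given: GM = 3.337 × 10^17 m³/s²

Convert to SI: v = 182.7 km/s = 182700 m/s.
For a circular orbit, v² = GM / r, so r = GM / v².
r = 3.337e+17 / (182700)² m ≈ 9.997e+06 m = 9.997 Mm.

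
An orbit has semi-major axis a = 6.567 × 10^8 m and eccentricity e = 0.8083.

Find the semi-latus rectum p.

p = a (1 − e²).
p = 6.567e+08 · (1 − (0.8083)²) = 6.567e+08 · 0.346651 ≈ 2.276e+08 m = 2.276 × 10^8 m.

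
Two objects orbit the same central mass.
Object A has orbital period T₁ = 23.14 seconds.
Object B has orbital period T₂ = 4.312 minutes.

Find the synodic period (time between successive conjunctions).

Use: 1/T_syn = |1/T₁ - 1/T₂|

Convert to SI: T₂ = 4.312 minutes = 258.72 s.
T_syn = |T₁ · T₂ / (T₁ − T₂)|.
T_syn = |23.14 · 258.72 / (23.14 − 258.72)| s ≈ 25.41 s = 25.41 seconds.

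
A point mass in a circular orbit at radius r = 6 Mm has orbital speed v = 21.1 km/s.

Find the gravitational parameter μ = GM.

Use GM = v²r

Convert to SI: r = 6 Mm = 6e+06 m; v = 21.1 km/s = 21100 m/s.
For a circular orbit v² = GM/r, so GM = v² · r.
GM = (21100)² · 6e+06 m³/s² ≈ 2.671e+15 m³/s² = 2.671 × 10^15 m³/s².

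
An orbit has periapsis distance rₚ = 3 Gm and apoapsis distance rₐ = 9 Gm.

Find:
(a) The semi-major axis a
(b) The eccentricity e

Convert to SI: rₚ = 3 Gm = 3e+09 m; rₐ = 9 Gm = 9e+09 m.
(a) a = (rₚ + rₐ) / 2 = (3e+09 + 9e+09) / 2 ≈ 6e+09 m = 6 Gm.
(b) e = (rₐ − rₚ) / (rₐ + rₚ) = (9e+09 − 3e+09) / (9e+09 + 3e+09) ≈ 0.5.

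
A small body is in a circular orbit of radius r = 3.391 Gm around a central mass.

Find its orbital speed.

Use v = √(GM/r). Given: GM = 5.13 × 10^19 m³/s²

Convert to SI: r = 3.391 Gm = 3.391e+09 m.
For a circular orbit, gravity supplies the centripetal force, so v = √(GM / r).
v = √(5.13e+19 / 3.391e+09) m/s ≈ 1.23e+05 m/s = 123 km/s.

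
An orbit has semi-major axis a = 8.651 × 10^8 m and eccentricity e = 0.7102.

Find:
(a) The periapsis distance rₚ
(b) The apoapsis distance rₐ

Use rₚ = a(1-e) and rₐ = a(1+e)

(a) rₚ = a(1 − e) = 8.651e+08 · (1 − 0.7102) = 8.651e+08 · 0.2898 ≈ 2.507e+08 m = 2.507 × 10^8 m.
(b) rₐ = a(1 + e) = 8.651e+08 · (1 + 0.7102) = 8.651e+08 · 1.7102 ≈ 1.479e+09 m = 1.479 × 10^9 m.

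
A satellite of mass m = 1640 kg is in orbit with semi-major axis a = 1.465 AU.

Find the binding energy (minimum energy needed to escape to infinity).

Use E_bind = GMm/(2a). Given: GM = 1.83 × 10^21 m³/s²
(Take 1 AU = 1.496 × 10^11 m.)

Convert to SI: a = 1.465 AU = 2.19164e+11 m.
Total orbital energy is E = −GMm/(2a); binding energy is E_bind = −E = GMm/(2a).
E_bind = 1.83e+21 · 1640 / (2 · 2.19164e+11) J ≈ 6.847e+12 J = 6.847 TJ.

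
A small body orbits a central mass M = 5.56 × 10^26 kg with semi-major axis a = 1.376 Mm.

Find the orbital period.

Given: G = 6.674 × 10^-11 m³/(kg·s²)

Convert to SI: a = 1.376 Mm = 1.376e+06 m.
GM = G · M = 6.674e-11 · 5.56e+26 = 3.71074e+16 m³/s².
Kepler's third law: T = 2π √(a³ / GM).
Substituting a = 1.376e+06 m and GM = 3.71074e+16 m³/s²:
T = 2π √((1.376e+06)³ / 3.71074e+16) s
T ≈ 52.65 s = 52.65 seconds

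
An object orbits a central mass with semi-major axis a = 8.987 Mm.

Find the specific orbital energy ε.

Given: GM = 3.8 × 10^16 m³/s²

Convert to SI: a = 8.987 Mm = 8.987e+06 m.
ε = −GM / (2a).
ε = −3.8e+16 / (2 · 8.987e+06) J/kg ≈ -2.114e+09 J/kg = -2.114 GJ/kg.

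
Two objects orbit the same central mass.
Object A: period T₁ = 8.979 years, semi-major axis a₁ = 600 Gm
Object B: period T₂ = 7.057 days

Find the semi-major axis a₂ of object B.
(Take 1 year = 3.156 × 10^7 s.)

Convert to SI: T₁ = 8.979 years = 2.83377e+08 s; a₁ = 600 Gm = 6e+11 m; T₂ = 7.057 days = 609725 s.
Kepler's third law: (T₁/T₂)² = (a₁/a₂)³ ⇒ a₂ = a₁ · (T₂/T₁)^(2/3).
T₂/T₁ = 609725 / 2.83377e+08 = 0.00215164.
a₂ = 6e+11 · (0.00215164)^(2/3) m ≈ 1e+10 m = 10 Gm.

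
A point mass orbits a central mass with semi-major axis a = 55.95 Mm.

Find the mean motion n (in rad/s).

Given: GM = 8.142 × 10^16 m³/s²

Convert to SI: a = 55.95 Mm = 5.595e+07 m.
n = √(GM / a³).
n = √(8.142e+16 / (5.595e+07)³) rad/s ≈ 0.0006818 rad/s.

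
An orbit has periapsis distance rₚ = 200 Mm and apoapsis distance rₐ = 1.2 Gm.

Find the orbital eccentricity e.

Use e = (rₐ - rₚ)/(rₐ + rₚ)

Convert to SI: rₚ = 200 Mm = 2e+08 m; rₐ = 1.2 Gm = 1.2e+09 m.
e = (rₐ − rₚ) / (rₐ + rₚ).
e = (1.2e+09 − 2e+08) / (1.2e+09 + 2e+08) = 1e+09 / 1.4e+09 ≈ 0.7143.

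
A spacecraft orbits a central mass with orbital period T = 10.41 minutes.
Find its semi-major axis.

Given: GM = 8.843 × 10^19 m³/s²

Convert to SI: T = 10.41 minutes = 624.6 s.
Invert Kepler's third law: a = (GM · T² / (4π²))^(1/3).
Substituting T = 624.6 s and GM = 8.843e+19 m³/s²:
a = (8.843e+19 · (624.6)² / (4π²))^(1/3) m
a ≈ 9.561e+07 m = 9.561 × 10^7 m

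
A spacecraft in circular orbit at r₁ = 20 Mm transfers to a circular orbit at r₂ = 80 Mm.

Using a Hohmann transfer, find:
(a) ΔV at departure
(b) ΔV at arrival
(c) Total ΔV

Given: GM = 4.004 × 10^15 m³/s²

Convert to SI: r₁ = 20 Mm = 2e+07 m; r₂ = 80 Mm = 8e+07 m.
Transfer semi-major axis: a_t = (r₁ + r₂)/2 = (2e+07 + 8e+07)/2 = 5e+07 m.
Circular speeds: v₁ = √(GM/r₁) = 14149.2 m/s, v₂ = √(GM/r₂) = 7074.6 m/s.
Transfer speeds (vis-viva v² = GM(2/r − 1/a_t)): v₁ᵗ = 17897.5 m/s, v₂ᵗ = 4474.37 m/s.
(a) ΔV₁ = |v₁ᵗ − v₁| ≈ 3748 m/s = 3.748 km/s.
(b) ΔV₂ = |v₂ − v₂ᵗ| ≈ 2600 m/s = 2.6 km/s.
(c) ΔV_total = ΔV₁ + ΔV₂ ≈ 6349 m/s = 6.349 km/s.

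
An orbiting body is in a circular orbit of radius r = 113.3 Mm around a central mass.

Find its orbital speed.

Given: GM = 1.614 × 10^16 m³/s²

Convert to SI: r = 113.3 Mm = 1.133e+08 m.
For a circular orbit, gravity supplies the centripetal force, so v = √(GM / r).
v = √(1.614e+16 / 1.133e+08) m/s ≈ 1.194e+04 m/s = 11.94 km/s.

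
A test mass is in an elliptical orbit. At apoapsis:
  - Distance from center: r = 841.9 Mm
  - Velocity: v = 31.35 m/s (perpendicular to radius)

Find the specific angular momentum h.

Convert to SI: r = 841.9 Mm = 8.419e+08 m.
With v perpendicular to r, h = r · v.
h = 8.419e+08 · 31.35 m²/s ≈ 2.639e+10 m²/s.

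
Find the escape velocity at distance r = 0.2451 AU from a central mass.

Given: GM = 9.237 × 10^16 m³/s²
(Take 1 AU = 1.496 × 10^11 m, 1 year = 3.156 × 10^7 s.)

Convert to SI: r = 0.2451 AU = 3.6667e+10 m.
Escape velocity comes from setting total energy to zero: ½v² − GM/r = 0 ⇒ v_esc = √(2GM / r).
v_esc = √(2 · 9.237e+16 / 3.6667e+10) m/s ≈ 2245 m/s = 0.4735 AU/year.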